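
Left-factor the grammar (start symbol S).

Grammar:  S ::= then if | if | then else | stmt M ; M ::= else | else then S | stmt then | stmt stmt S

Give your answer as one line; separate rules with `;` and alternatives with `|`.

S ::= if | stmt M | then S'; M ::= else M' | stmt M''; S' ::= if | else; M' ::= ε | then S; M'' ::= then | stmt S

S has alternatives sharing prefix 'then': factor to S → then S' with S' → if | else.
M has alternatives sharing prefix 'else': factor to M → else M' with M' → ε | then S.
M has alternatives sharing prefix 'stmt': factor to M → stmt M'' with M'' → then | stmt S.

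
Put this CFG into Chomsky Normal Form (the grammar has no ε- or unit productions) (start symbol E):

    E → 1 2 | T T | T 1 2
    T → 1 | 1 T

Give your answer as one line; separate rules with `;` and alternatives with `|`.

E → X1 X2 | T T | T Y1; T → 1 | X1 T; X1 → 1; X2 → 2; Y1 → X1 X2

Introduce a nonterminal for each terminal appearing in a rule of length ≥ 2: X1 → 1, X2 → 2.
Binarize each right-hand side of length ≥ 3 by chaining fresh nonterminals (Y1, Y2, …): affected rules were E → T X1 X2.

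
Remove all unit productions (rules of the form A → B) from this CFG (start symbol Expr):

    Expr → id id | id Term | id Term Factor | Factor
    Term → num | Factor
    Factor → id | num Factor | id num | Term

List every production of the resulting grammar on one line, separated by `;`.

Unit pairs: Expr ⇒* {Factor, Term}; Factor ⇒* {Term}; Term ⇒* {Factor}.
For every A with A ⇒* B via unit rules, add B's non-unit alternatives to A; then delete every rule of the form X → Y.

Expr → num | id | num Factor | id num | id id | id Term | id Term Factor; Term → num | id | num Factor | id num; Factor → num | id | num Factor | id num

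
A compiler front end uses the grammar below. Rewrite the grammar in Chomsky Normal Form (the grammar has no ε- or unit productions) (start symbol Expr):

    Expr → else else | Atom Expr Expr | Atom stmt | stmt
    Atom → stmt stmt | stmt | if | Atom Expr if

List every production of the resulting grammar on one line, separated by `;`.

Introduce a nonterminal for each terminal appearing in a rule of length ≥ 2: X1 → else, X2 → stmt, X3 → if.
Binarize each right-hand side of length ≥ 3 by chaining fresh nonterminals (Y1, Y2, …): affected rules were Expr → Atom Expr Expr; Atom → Atom Expr X3.

Expr → X1 X1 | Atom Y1 | Atom X2 | stmt; Atom → X2 X2 | stmt | if | Atom Y2; X1 → else; X2 → stmt; X3 → if; Y1 → Expr Expr; Y2 → Expr X3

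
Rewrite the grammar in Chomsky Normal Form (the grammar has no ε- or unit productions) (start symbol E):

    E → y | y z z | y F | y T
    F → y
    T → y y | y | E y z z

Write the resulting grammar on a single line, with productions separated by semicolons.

Introduce a nonterminal for each terminal appearing in a rule of length ≥ 2: X1 → y, X2 → z.
Binarize each right-hand side of length ≥ 3 by chaining fresh nonterminals (Y1, Y2, …): affected rules were E → X1 X2 X2; T → E X1 X2 X2.

E → y | X1 Y1 | X1 F | X1 T; F → y; T → X1 X1 | y | E Y2; X1 → y; X2 → z; Y1 → X2 X2; Y2 → X1 Y3; Y3 → X2 X2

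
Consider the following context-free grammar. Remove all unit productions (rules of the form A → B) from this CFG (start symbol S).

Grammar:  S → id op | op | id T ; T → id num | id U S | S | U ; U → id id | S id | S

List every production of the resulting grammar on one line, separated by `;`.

Unit pairs: T ⇒* {S, U}; U ⇒* {S}.
Replace each nonterminal's rules with the union of the non-unit rules of every nonterminal it unit-derives.

S → id op | op | id T; T → id id | S id | id op | op | id T | id num | id U S; U → id id | S id | id op | op | id T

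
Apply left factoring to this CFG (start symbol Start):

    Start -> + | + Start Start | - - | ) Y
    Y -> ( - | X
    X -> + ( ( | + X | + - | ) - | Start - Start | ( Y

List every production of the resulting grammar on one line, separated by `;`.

Start has alternatives sharing prefix '+': factor to Start → + Start1 with Start1 → ε | Start Start.
X has alternatives sharing prefix '+': factor to X → + X1 with X1 → ( ( | X | -.

Start -> - - | ) Y | + Start1; Y -> ( - | X; X -> ) - | Start - Start | ( Y | + X1; Start1 -> ε | Start Start; X1 -> ( ( | X | -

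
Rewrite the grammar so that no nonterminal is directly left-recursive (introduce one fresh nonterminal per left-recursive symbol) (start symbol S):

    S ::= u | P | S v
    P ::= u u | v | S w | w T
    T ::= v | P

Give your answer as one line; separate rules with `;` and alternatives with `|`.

S ::= u S' | P S'; P ::= u u | v | S w | w T; T ::= v | P; S' ::= v S' | ε

Directly left-recursive nonterminal: S.
For S: α = {v}, β = {u, P}. Rewrite as S → β S' and S' → α S' | ε.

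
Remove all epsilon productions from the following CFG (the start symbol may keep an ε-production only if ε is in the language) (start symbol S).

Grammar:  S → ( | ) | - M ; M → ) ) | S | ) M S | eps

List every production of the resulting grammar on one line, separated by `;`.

The nullable symbols are {M}.
ε ∉ L(G), so no ε-production is kept.
Add the nullable-subset variants: S → - M gives - M | -. M → ) M S gives ) M S | ) S.

S → ( | ) | - M | -; M → ) ) | S | ) M S | ) S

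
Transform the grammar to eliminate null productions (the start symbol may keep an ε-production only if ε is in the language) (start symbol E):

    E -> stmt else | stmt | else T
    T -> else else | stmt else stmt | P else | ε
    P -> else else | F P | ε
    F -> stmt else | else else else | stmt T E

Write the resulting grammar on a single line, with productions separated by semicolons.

E -> stmt else | stmt | else T | else; T -> else else | stmt else stmt | P else | else; P -> else else | F P | F; F -> stmt else | else else else | stmt T E | stmt E

Nullable nonterminals: {P, T}.
ε ∉ L(G), so no ε-production is kept.
Add the nullable-subset variants: E → else T gives else T | else. T → P else gives P else | else. P → F P gives F P | F. F → stmt T E gives stmt T E | stmt E.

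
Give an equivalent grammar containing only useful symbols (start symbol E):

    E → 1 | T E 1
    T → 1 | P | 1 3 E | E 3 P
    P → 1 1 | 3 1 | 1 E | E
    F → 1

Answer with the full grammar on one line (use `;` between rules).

Generating nonterminals: {E, F, P, T}.
Reachable from E after that: {E, P, T}.
Removed useless symbols: {F} and every production mentioning them.

E → 1 | T E 1; T → 1 | P | 1 3 E | E 3 P; P → 1 1 | 3 1 | 1 E | E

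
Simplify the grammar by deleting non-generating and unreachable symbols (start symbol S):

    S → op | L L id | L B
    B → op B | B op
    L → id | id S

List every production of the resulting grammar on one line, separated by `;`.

Generating nonterminals: {L, S}.
Reachable from S after that: {L, S}.
Removed useless symbols: {B} and every production mentioning them.

S → op | L L id; L → id | id S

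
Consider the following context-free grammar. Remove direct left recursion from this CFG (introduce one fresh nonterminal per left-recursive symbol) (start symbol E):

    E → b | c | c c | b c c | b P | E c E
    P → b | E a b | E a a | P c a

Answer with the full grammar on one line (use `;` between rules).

E → b E' | c E' | c c E' | b c c E' | b P E'; P → b P' | E a b P' | E a a P'; E' → c E E' | epsilon; P' → c a P' | epsilon

Directly left-recursive nonterminals: E, P.
For E: α = {c E}, β = {b, c, c c, b c c, b P}. Rewrite as E → β E' and E' → α E' | ε.
For P: α = {c a}, β = {b, E a b, E a a}. Rewrite as P → β P' and P' → α P' | ε.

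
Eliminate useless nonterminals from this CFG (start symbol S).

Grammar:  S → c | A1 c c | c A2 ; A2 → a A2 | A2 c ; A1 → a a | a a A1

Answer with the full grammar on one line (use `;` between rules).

S → c | A1 c c; A1 → a a | a a A1

Generating nonterminals: {A1, S}.
Reachable from S after that: {A1, S}.
Removed useless symbols: {A2} and every production mentioning them.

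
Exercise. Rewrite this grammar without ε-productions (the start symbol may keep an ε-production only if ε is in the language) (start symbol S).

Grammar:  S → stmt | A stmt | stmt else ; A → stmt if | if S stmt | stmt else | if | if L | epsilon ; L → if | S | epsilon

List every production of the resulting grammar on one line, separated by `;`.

S → stmt | A stmt | stmt else; A → stmt if | if S stmt | stmt else | if | if L; L → if | S

Nullable set = {A, L}.
ε ∉ L(G), so no ε-production is kept.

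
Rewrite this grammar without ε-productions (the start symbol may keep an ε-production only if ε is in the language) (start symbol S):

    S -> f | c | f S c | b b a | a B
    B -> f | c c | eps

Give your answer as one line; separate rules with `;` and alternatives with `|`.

S -> f | c | f S c | b b a | a B | a; B -> f | c c

Nullable set = {B}.
ε ∉ L(G), so no ε-production is kept.
Expand every rule over subsets of its nullable positions: S → a B gives a B | a.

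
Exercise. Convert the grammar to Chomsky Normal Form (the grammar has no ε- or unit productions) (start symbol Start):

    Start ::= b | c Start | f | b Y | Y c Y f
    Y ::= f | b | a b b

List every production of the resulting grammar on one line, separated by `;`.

Introduce a nonterminal for each terminal appearing in a rule of length ≥ 2: X1 → c, X2 → b, X3 → f, X4 → a.
Binarize each right-hand side of length ≥ 3 by chaining fresh nonterminals (Y1, Y2, …): affected rules were Start → Y X1 Y X3; Y → X4 X2 X2.

Start ::= b | X1 Start | f | X2 Y | Y Y1; Y ::= f | b | X4 Y3; X1 ::= c; X2 ::= b; X3 ::= f; X4 ::= a; Y1 ::= X1 Y2; Y2 ::= Y X3; Y3 ::= X2 X2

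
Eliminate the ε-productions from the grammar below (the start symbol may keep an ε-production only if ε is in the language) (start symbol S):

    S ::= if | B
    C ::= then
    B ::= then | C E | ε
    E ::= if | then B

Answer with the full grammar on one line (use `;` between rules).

Nullable nonterminals: {B, S}.
ε ∈ L(G) since S is nullable, so keep S → ε.
For each production, add variants omitting each subset of nullable occurrences: E → then B gives then B | then.

S ::= if | B | ε; C ::= then; B ::= then | C E; E ::= if | then B | then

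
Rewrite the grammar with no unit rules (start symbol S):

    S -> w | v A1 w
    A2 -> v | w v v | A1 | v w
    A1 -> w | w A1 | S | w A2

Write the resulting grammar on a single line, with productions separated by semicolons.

Unit pairs: A1 ⇒* {S}; A2 ⇒* {A1, S}.
Replace each nonterminal's rules with the union of the non-unit rules of every nonterminal it unit-derives.

S -> w | v A1 w; A2 -> v | w v v | v w | w | w A1 | w A2 | v A1 w; A1 -> w | w A1 | w A2 | v A1 w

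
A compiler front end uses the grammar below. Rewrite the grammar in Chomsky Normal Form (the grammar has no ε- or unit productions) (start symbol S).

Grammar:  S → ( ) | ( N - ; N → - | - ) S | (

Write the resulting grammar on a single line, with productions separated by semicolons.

Introduce a nonterminal for each terminal appearing in a rule of length ≥ 2: X1 → (, X2 → ), X3 → -.
Binarize each right-hand side of length ≥ 3 by chaining fresh nonterminals (Y1, Y2, …): affected rules were S → X1 N X3; N → X3 X2 S.

S → X1 X2 | X1 Y1; N → - | X3 Y2 | (; X1 → (; X2 → ); X3 → -; Y1 → N X3; Y2 → X2 S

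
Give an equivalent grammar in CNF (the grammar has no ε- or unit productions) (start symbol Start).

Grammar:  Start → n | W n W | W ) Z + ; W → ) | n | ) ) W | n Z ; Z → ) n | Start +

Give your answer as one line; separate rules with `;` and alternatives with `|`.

Start → n | W Y1 | W Y2; W → ) | n | X2 Y4 | X1 Z; Z → X2 X1 | Start X3; X1 → n; X2 → ); X3 → +; Y1 → X1 W; Y2 → X2 Y3; Y3 → Z X3; Y4 → X2 W

Introduce a nonterminal for each terminal appearing in a rule of length ≥ 2: X1 → n, X2 → ), X3 → +.
Binarize each right-hand side of length ≥ 3 by chaining fresh nonterminals (Y1, Y2, …): affected rules were Start → W X1 W; Start → W X2 Z X3; W → X2 X2 W.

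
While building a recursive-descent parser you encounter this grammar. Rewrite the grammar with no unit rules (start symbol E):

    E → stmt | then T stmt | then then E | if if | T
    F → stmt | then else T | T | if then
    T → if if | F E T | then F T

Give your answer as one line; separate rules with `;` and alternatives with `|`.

E → stmt | then T stmt | then then E | if if | F E T | then F T; F → stmt | then else T | if then | if if | F E T | then F T; T → if if | F E T | then F T

Unit pairs: E ⇒* {T}; F ⇒* {T}.
Replace each nonterminal's rules with the union of the non-unit rules of every nonterminal it unit-derives.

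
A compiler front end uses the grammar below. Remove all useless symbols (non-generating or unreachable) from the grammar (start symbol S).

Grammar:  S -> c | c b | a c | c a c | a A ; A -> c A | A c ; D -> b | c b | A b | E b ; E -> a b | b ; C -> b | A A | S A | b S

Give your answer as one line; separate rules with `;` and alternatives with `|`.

S -> c | c b | a c | c a c

Generating nonterminals: {C, D, E, S}.
Reachable from S after that: {S}.
Removed useless symbols: {A, C, D, E} and every production mentioning them.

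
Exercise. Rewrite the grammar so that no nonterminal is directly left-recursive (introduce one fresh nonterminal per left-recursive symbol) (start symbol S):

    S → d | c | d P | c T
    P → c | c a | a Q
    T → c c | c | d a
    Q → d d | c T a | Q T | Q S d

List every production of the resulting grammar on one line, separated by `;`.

S → d | c | d P | c T; P → c | c a | a Q; T → c c | c | d a; Q → d d Q' | c T a Q'; Q' → T Q' | S d Q' | ε

Q is directly left-recursive.
For Q: α = {T, S d}, β = {d d, c T a}. Rewrite as Q → β Q' and Q' → α Q' | ε.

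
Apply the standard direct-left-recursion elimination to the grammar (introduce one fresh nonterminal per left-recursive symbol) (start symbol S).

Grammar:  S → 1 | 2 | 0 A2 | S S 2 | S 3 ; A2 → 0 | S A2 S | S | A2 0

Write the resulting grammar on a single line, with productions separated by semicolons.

S → 1 S' | 2 S' | 0 A2 S'; A2 → 0 A2' | S A2 S A2' | S A2'; S' → S 2 S' | 3 S' | eps; A2' → 0 A2' | eps

S, A2 are directly left-recursive.
For S: α = {S 2, 3}, β = {1, 2, 0 A2}. Rewrite as S → β S' and S' → α S' | ε.
For A2: α = {0}, β = {0, S A2 S, S}. Rewrite as A2 → β A2' and A2' → α A2' | ε.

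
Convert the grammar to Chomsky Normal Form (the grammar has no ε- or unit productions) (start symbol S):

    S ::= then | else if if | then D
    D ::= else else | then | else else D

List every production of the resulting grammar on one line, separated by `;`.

S ::= then | X1 Y1 | X3 D; D ::= X1 X1 | then | X1 Y2; X1 ::= else; X2 ::= if; X3 ::= then; Y1 ::= X2 X2; Y2 ::= X1 D

Introduce a nonterminal for each terminal appearing in a rule of length ≥ 2: X1 → else, X2 → if, X3 → then.
Binarize each right-hand side of length ≥ 3 by chaining fresh nonterminals (Y1, Y2, …): affected rules were S → X1 X2 X2; D → X1 X1 D.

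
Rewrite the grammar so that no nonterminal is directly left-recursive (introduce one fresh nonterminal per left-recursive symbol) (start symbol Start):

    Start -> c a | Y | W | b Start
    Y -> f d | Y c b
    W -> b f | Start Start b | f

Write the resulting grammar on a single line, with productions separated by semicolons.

Start -> c a | Y | W | b Start; Y -> f d Y1; W -> b f | Start Start b | f; Y1 -> c b Y1 | eps

Left recursion appears on Y.
For Y: α = {c b}, β = {f d}. Rewrite as Y → β Y1 and Y1 → α Y1 | ε.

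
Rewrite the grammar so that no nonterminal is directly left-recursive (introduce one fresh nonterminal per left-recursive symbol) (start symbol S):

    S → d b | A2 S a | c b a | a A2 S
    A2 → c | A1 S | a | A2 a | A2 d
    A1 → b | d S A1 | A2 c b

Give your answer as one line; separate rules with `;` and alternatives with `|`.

Left recursion appears on A2.
For A2: α = {a, d}, β = {c, A1 S, a}. Rewrite as A2 → β A2' and A2' → α A2' | ε.

S → d b | A2 S a | c b a | a A2 S; A2 → c A2' | A1 S A2' | a A2'; A1 → b | d S A1 | A2 c b; A2' → a A2' | d A2' | ε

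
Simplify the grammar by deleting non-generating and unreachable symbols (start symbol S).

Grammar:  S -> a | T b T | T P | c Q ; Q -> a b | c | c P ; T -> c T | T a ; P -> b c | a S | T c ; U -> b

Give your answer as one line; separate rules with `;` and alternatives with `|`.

S -> a | c Q; Q -> a b | c | c P; P -> b c | a S

Generating nonterminals: {P, Q, S, U}.
Reachable from S after that: {P, Q, S}.
Removed useless symbols: {T, U} and every production mentioning them.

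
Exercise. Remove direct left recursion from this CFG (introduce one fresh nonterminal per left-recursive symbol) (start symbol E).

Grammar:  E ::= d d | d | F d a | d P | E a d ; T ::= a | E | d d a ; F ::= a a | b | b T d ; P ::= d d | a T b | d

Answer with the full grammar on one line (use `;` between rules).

E is directly left-recursive.
For E: α = {a d}, β = {d d, d, F d a, d P}. Rewrite as E → β E' and E' → α E' | ε.

E ::= d d E' | d E' | F d a E' | d P E'; T ::= a | E | d d a; F ::= a a | b | b T d; P ::= d d | a T b | d; E' ::= a d E' | epsilon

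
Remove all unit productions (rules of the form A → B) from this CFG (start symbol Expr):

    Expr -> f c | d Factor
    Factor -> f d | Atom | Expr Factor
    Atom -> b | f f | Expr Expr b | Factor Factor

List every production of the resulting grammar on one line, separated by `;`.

Expr -> f c | d Factor; Factor -> b | f f | Expr Expr b | Factor Factor | f d | Expr Factor; Atom -> b | f f | Expr Expr b | Factor Factor

Unit pairs: Factor ⇒* {Atom}.
For every A with A ⇒* B via unit rules, add B's non-unit alternatives to A; then delete every rule of the form X → Y.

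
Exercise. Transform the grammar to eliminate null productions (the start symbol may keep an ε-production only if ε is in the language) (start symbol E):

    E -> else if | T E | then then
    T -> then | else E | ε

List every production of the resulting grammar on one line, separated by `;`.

E -> else if | T E | then then; T -> then | else E

The nullable symbols are {T}.
ε ∉ L(G), so no ε-production is kept.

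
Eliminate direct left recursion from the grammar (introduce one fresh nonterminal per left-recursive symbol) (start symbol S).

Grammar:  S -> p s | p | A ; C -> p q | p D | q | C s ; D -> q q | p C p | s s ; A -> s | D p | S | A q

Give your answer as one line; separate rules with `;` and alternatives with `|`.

Left recursion appears on C, A.
For C: α = {s}, β = {p q, p D, q}. Rewrite as C → β C' and C' → α C' | ε.
For A: α = {q}, β = {s, D p, S}. Rewrite as A → β A' and A' → α A' | ε.

S -> p s | p | A; C -> p q C' | p D C' | q C'; D -> q q | p C p | s s; A -> s A' | D p A' | S A'; C' -> s C' | ε; A' -> q A' | ε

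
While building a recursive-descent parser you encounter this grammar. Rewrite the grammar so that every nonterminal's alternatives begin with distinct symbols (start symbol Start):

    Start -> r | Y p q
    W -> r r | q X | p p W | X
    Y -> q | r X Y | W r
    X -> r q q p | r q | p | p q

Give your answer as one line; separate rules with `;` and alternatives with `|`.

X has alternatives sharing prefix 'r q': factor to X → r q X1 with X1 → q p | ε.
X has alternatives sharing prefix 'p': factor to X → p X2 with X2 → ε | q.

Start -> r | Y p q; W -> r r | q X | p p W | X; Y -> q | r X Y | W r; X -> r q X1 | p X2; X1 -> q p | ε; X2 -> ε | q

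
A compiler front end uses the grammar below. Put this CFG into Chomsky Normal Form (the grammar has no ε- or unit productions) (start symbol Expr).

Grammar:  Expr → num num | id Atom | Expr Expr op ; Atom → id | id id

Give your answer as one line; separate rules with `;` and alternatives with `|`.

Expr → X1 X1 | X2 Atom | Expr Y1; Atom → id | X2 X2; X1 → num; X2 → id; X3 → op; Y1 → Expr X3

Introduce a nonterminal for each terminal appearing in a rule of length ≥ 2: X1 → num, X2 → id, X3 → op.
Binarize each right-hand side of length ≥ 3 by chaining fresh nonterminals (Y1, Y2, …): affected rules were Expr → Expr Expr X3.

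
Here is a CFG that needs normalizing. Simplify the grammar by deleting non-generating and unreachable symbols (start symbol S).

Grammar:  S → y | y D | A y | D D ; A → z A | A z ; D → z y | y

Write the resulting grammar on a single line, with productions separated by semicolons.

Generating nonterminals: {D, S}.
Reachable from S after that: {D, S}.
Removed useless symbols: {A} and every production mentioning them.

S → y | y D | D D; D → z y | y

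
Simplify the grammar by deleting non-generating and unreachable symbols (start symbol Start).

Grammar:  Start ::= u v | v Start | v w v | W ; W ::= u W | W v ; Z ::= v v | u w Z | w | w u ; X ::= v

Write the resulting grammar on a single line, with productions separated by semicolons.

Generating nonterminals: {Start, X, Z}.
Reachable from Start after that: {Start}.
Removed useless symbols: {W, X, Z} and every production mentioning them.

Start ::= u v | v Start | v w v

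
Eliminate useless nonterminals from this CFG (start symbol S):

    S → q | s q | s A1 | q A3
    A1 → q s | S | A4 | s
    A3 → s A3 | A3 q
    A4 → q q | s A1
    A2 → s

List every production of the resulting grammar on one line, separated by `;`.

Generating nonterminals: {A1, A2, A4, S}.
Reachable from S after that: {A1, A4, S}.
Removed useless symbols: {A2, A3} and every production mentioning them.

S → q | s q | s A1; A1 → q s | S | A4 | s; A4 → q q | s A1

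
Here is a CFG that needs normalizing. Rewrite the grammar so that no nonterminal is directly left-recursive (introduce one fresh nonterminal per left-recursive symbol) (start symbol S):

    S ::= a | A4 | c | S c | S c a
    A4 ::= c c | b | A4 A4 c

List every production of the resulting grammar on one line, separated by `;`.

S ::= a S' | A4 S' | c S'; A4 ::= c c A4' | b A4'; S' ::= c S' | c a S' | ε; A4' ::= A4 c A4' | ε

Left recursion appears on S, A4.
For S: α = {c, c a}, β = {a, A4, c}. Rewrite as S → β S' and S' → α S' | ε.
For A4: α = {A4 c}, β = {c c, b}. Rewrite as A4 → β A4' and A4' → α A4' | ε.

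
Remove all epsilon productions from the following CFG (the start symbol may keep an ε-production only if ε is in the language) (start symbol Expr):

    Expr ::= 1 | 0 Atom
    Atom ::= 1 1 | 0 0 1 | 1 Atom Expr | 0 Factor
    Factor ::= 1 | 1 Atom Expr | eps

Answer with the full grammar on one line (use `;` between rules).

Expr ::= 1 | 0 Atom; Atom ::= 1 1 | 0 0 1 | 1 Atom Expr | 0 Factor | 0; Factor ::= 1 | 1 Atom Expr

Nullable nonterminals: {Factor}.
ε ∉ L(G), so no ε-production is kept.
Add the nullable-subset variants: Atom → 0 Factor gives 0 Factor | 0.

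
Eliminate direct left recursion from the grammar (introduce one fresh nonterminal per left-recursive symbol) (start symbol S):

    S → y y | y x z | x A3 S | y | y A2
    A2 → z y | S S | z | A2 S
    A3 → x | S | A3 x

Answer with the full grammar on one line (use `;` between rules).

S → y y | y x z | x A3 S | y | y A2; A2 → z y A2' | S S A2' | z A2'; A3 → x A3' | S A3'; A2' → S A2' | eps; A3' → x A3' | eps

A2, A3 are directly left-recursive.
For A2: α = {S}, β = {z y, S S, z}. Rewrite as A2 → β A2' and A2' → α A2' | ε.
For A3: α = {x}, β = {x, S}. Rewrite as A3 → β A3' and A3' → α A3' | ε.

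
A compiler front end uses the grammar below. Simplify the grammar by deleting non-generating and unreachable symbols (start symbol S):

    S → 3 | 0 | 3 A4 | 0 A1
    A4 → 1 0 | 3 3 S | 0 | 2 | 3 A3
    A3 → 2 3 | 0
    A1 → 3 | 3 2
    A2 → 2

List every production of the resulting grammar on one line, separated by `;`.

Generating nonterminals: {A1, A2, A3, A4, S}.
Reachable from S after that: {A1, A3, A4, S}.
Removed useless symbols: {A2} and every production mentioning them.

S → 3 | 0 | 3 A4 | 0 A1; A4 → 1 0 | 3 3 S | 0 | 2 | 3 A3; A3 → 2 3 | 0; A1 → 3 | 3 2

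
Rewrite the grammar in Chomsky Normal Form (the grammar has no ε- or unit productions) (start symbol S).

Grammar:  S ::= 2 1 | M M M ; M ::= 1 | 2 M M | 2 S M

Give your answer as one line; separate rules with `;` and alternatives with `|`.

Introduce a nonterminal for each terminal appearing in a rule of length ≥ 2: X1 → 2, X2 → 1.
Binarize each right-hand side of length ≥ 3 by chaining fresh nonterminals (Y1, Y2, …): affected rules were S → M M M; M → X1 M M; M → X1 S M.

S ::= X1 X2 | M Y1; M ::= 1 | X1 Y2 | X1 Y3; X1 ::= 2; X2 ::= 1; Y1 ::= M M; Y2 ::= M M; Y3 ::= S M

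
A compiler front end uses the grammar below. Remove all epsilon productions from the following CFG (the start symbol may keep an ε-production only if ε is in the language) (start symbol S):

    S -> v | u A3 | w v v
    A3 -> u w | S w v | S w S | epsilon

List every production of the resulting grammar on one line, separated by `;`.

The nullable symbols are {A3}.
ε ∉ L(G), so no ε-production is kept.
Add the nullable-subset variants: S → u A3 gives u A3 | u.

S -> v | u A3 | u | w v v; A3 -> u w | S w v | S w S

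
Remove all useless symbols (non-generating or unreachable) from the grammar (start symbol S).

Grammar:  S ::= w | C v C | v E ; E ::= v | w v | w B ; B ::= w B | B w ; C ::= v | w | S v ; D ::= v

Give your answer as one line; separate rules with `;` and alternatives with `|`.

S ::= w | C v C | v E; E ::= v | w v; C ::= v | w | S v

Generating nonterminals: {C, D, E, S}.
Reachable from S after that: {C, E, S}.
Removed useless symbols: {B, D} and every production mentioning them.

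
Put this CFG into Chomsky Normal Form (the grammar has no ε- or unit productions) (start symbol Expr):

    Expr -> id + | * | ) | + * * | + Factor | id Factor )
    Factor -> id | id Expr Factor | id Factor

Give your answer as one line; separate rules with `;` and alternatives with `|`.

Introduce a nonterminal for each terminal appearing in a rule of length ≥ 2: X1 → id, X2 → +, X3 → *, X4 → ).
Binarize each right-hand side of length ≥ 3 by chaining fresh nonterminals (Y1, Y2, …): affected rules were Expr → X2 X3 X3; Expr → X1 Factor X4; Factor → X1 Expr Factor.

Expr -> X1 X2 | * | ) | X2 Y1 | X2 Factor | X1 Y2; Factor -> id | X1 Y3 | X1 Factor; X1 -> id; X2 -> +; X3 -> *; X4 -> ); Y1 -> X3 X3; Y2 -> Factor X4; Y3 -> Expr Factor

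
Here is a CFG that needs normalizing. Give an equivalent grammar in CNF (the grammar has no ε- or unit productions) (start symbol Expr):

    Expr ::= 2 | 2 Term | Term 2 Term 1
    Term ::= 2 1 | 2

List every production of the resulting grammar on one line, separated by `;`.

Expr ::= 2 | X1 Term | Term Y1; Term ::= X1 X2 | 2; X1 ::= 2; X2 ::= 1; Y1 ::= X1 Y2; Y2 ::= Term X2

Introduce a nonterminal for each terminal appearing in a rule of length ≥ 2: X1 → 2, X2 → 1.
Binarize each right-hand side of length ≥ 3 by chaining fresh nonterminals (Y1, Y2, …): affected rules were Expr → Term X1 Term X2.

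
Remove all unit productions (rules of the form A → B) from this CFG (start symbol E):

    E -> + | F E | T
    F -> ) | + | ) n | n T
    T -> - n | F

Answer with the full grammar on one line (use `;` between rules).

E -> + | F E | ) | ) n | n T | - n; F -> ) | + | ) n | n T; T -> ) | + | ) n | n T | - n

Unit pairs: E ⇒* {F, T}; T ⇒* {F}.
Replace each nonterminal's rules with the union of the non-unit rules of every nonterminal it unit-derives.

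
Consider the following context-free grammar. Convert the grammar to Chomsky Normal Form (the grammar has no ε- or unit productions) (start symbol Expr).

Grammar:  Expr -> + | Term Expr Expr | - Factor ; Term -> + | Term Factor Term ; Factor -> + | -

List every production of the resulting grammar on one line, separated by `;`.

Expr -> + | Term Y1 | X1 Factor; Term -> + | Term Y2; Factor -> + | -; X1 -> -; Y1 -> Expr Expr; Y2 -> Factor Term

Introduce a nonterminal for each terminal appearing in a rule of length ≥ 2: X1 → -.
Binarize each right-hand side of length ≥ 3 by chaining fresh nonterminals (Y1, Y2, …): affected rules were Expr → Term Expr Expr; Term → Term Factor Term.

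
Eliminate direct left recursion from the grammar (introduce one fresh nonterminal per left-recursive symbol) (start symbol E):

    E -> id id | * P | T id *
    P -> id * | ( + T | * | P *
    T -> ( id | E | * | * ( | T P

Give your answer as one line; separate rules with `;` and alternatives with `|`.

P, T are directly left-recursive.
For P: α = {*}, β = {id *, ( + T, *}. Rewrite as P → β P' and P' → α P' | ε.
For T: α = {P}, β = {( id, E, *, * (}. Rewrite as T → β T' and T' → α T' | ε.

E -> id id | * P | T id *; P -> id * P' | ( + T P' | * P'; T -> ( id T' | E T' | * T' | * ( T'; P' -> * P' | eps; T' -> P T' | eps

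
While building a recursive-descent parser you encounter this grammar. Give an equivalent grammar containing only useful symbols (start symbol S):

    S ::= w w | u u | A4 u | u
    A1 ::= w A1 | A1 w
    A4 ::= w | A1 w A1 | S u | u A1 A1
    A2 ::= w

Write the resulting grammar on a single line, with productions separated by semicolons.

S ::= w w | u u | A4 u | u; A4 ::= w | S u

Generating nonterminals: {A2, A4, S}.
Reachable from S after that: {A4, S}.
Removed useless symbols: {A1, A2} and every production mentioning them.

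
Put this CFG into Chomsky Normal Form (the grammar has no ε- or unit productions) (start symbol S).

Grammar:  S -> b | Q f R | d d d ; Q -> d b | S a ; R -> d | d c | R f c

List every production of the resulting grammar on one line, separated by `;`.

Introduce a nonterminal for each terminal appearing in a rule of length ≥ 2: X1 → f, X2 → d, X3 → b, X4 → a, X5 → c.
Binarize each right-hand side of length ≥ 3 by chaining fresh nonterminals (Y1, Y2, …): affected rules were S → Q X1 R; S → X2 X2 X2; R → R X1 X5.

S -> b | Q Y1 | X2 Y2; Q -> X2 X3 | S X4; R -> d | X2 X5 | R Y3; X1 -> f; X2 -> d; X3 -> b; X4 -> a; X5 -> c; Y1 -> X1 R; Y2 -> X2 X2; Y3 -> X1 X5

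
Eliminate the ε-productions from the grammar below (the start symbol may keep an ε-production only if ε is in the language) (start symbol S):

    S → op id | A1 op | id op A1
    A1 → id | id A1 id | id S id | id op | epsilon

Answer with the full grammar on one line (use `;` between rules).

The nullable symbols are {A1}.
ε ∉ L(G), so no ε-production is kept.
Add the nullable-subset variants: S → A1 op gives A1 op | op. S → id op A1 gives id op A1 | id op. A1 → id A1 id gives id A1 id | id id.

S → op id | A1 op | op | id op A1 | id op; A1 → id | id A1 id | id id | id S id | id op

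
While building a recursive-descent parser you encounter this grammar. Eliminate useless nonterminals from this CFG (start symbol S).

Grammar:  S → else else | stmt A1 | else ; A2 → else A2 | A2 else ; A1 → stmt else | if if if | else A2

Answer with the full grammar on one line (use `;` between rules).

S → else else | stmt A1 | else; A1 → stmt else | if if if

Generating nonterminals: {A1, S}.
Reachable from S after that: {A1, S}.
Removed useless symbols: {A2} and every production mentioning them.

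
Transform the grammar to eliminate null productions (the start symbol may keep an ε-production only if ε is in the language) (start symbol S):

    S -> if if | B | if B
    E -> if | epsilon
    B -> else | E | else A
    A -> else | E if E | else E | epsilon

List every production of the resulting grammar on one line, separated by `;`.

Nullable set = {A, B, E, S}.
ε ∈ L(G) since S is nullable, so keep S → ε.
Expand every rule over subsets of its nullable positions: S → if B gives if B | if. A → E if E gives E if E | E if | if E | if.

S -> if if | B | if B | if | ε; E -> if; B -> else | E | else A; A -> else | E if E | E if | if E | if | else E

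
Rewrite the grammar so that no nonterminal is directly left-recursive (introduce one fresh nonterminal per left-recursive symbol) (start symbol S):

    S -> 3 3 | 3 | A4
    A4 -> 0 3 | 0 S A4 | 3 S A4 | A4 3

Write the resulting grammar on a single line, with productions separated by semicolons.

S -> 3 3 | 3 | A4; A4 -> 0 3 A4' | 0 S A4 A4' | 3 S A4 A4'; A4' -> 3 A4' | ε

Left recursion appears on A4.
For A4: α = {3}, β = {0 3, 0 S A4, 3 S A4}. Rewrite as A4 → β A4' and A4' → α A4' | ε.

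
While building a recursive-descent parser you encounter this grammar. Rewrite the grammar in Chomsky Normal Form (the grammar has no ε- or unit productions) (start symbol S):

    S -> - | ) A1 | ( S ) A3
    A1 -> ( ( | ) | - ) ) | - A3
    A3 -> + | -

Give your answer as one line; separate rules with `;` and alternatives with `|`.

S -> - | X1 A1 | X2 Y1; A1 -> X2 X2 | ) | X3 Y3 | X3 A3; A3 -> + | -; X1 -> ); X2 -> (; X3 -> -; Y1 -> S Y2; Y2 -> X1 A3; Y3 -> X1 X1

Introduce a nonterminal for each terminal appearing in a rule of length ≥ 2: X1 → ), X2 → (, X3 → -.
Binarize each right-hand side of length ≥ 3 by chaining fresh nonterminals (Y1, Y2, …): affected rules were S → X2 S X1 A3; A1 → X3 X1 X1.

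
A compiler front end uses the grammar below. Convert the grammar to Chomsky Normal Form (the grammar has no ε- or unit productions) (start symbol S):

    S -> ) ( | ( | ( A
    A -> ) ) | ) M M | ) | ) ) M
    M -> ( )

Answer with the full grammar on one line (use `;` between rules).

S -> X1 X2 | ( | X2 A; A -> X1 X1 | X1 Y1 | ) | X1 Y2; M -> X2 X1; X1 -> ); X2 -> (; Y1 -> M M; Y2 -> X1 M

Introduce a nonterminal for each terminal appearing in a rule of length ≥ 2: X1 → ), X2 → (.
Binarize each right-hand side of length ≥ 3 by chaining fresh nonterminals (Y1, Y2, …): affected rules were A → X1 M M; A → X1 X1 M.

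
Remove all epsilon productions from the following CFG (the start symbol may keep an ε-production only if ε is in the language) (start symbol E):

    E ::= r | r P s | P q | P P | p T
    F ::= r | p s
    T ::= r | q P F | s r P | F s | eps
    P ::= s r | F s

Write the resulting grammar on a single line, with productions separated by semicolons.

E ::= r | r P s | P q | P P | p T | p; F ::= r | p s; T ::= r | q P F | s r P | F s; P ::= s r | F s

The nullable symbols are {T}.
ε ∉ L(G), so no ε-production is kept.
Add the nullable-subset variants: E → p T gives p T | p.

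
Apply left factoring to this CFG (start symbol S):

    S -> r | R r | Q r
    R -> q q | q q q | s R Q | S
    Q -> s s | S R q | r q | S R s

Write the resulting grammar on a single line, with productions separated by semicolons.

R has alternatives sharing prefix 'q q': factor to R → q q R' with R' → ε | q.
Q has alternatives sharing prefix 'S R': factor to Q → S R Q' with Q' → q | s.

S -> r | R r | Q r; R -> s R Q | S | q q R'; Q -> s s | r q | S R Q'; R' -> ε | q; Q' -> q | s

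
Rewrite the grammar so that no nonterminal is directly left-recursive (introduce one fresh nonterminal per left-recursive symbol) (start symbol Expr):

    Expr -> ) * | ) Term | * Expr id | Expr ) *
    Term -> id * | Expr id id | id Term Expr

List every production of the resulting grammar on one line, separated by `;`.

Expr -> ) * Expr1 | ) Term Expr1 | * Expr id Expr1; Term -> id * | Expr id id | id Term Expr; Expr1 -> ) * Expr1 | ε

Directly left-recursive nonterminal: Expr.
For Expr: α = {) *}, β = {) *, ) Term, * Expr id}. Rewrite as Expr → β Expr1 and Expr1 → α Expr1 | ε.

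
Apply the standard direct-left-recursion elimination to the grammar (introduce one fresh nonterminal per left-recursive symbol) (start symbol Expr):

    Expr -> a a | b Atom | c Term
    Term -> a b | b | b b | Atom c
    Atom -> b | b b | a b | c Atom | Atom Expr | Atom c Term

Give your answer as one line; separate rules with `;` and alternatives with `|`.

Expr -> a a | b Atom | c Term; Term -> a b | b | b b | Atom c; Atom -> b Atom1 | b b Atom1 | a b Atom1 | c Atom Atom1; Atom1 -> Expr Atom1 | c Term Atom1 | ε

Left recursion appears on Atom.
For Atom: α = {Expr, c Term}, β = {b, b b, a b, c Atom}. Rewrite as Atom → β Atom1 and Atom1 → α Atom1 | ε.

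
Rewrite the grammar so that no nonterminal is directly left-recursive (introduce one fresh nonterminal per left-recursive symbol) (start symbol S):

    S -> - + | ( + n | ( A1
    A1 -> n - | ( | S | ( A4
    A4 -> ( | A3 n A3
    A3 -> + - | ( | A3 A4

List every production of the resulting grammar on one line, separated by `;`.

S -> - + | ( + n | ( A1; A1 -> n - | ( | S | ( A4; A4 -> ( | A3 n A3; A3 -> + - A3' | ( A3'; A3' -> A4 A3' | eps

Left recursion appears on A3.
For A3: α = {A4}, β = {+ -, (}. Rewrite as A3 → β A3' and A3' → α A3' | ε.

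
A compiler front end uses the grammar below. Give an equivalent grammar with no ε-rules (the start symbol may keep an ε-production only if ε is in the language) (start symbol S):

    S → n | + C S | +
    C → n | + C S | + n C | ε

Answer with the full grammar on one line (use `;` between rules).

Nullable set = {C}.
ε ∉ L(G), so no ε-production is kept.
Expand every rule over subsets of its nullable positions: S → + C S gives + C S | + S. C → + C S gives + C S | + S. C → + n C gives + n C | + n.

S → n | + C S | + S | +; C → n | + C S | + S | + n C | + n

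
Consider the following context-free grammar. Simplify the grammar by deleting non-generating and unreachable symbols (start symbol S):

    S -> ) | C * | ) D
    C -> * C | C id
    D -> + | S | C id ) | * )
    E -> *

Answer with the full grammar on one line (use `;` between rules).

Generating nonterminals: {D, E, S}.
Reachable from S after that: {D, S}.
Removed useless symbols: {C, E} and every production mentioning them.

S -> ) | ) D; D -> + | S | * )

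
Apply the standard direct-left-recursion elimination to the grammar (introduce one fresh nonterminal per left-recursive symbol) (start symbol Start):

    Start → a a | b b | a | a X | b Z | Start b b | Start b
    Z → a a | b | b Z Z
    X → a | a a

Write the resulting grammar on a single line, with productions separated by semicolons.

Left recursion appears on Start.
For Start: α = {b b, b}, β = {a a, b b, a, a X, b Z}. Rewrite as Start → β Start1 and Start1 → α Start1 | ε.

Start → a a Start1 | b b Start1 | a Start1 | a X Start1 | b Z Start1; Z → a a | b | b Z Z; X → a | a a; Start1 → b b Start1 | b Start1 | ε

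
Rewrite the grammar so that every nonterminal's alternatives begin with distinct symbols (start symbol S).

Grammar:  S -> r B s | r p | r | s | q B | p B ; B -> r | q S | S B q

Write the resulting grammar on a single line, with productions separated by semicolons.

S has alternatives sharing prefix 'r': factor to S → r S' with S' → B s | p | ε.

S -> s | q B | p B | r S'; B -> r | q S | S B q; S' -> B s | p | eps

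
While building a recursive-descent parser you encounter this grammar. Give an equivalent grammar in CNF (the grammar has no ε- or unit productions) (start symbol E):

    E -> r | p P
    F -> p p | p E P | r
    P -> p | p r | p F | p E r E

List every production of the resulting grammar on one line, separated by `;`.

Introduce a nonterminal for each terminal appearing in a rule of length ≥ 2: X1 → p, X2 → r.
Binarize each right-hand side of length ≥ 3 by chaining fresh nonterminals (Y1, Y2, …): affected rules were F → X1 E P; P → X1 E X2 E.

E -> r | X1 P; F -> X1 X1 | X1 Y1 | r; P -> p | X1 X2 | X1 F | X1 Y2; X1 -> p; X2 -> r; Y1 -> E P; Y2 -> E Y3; Y3 -> X2 E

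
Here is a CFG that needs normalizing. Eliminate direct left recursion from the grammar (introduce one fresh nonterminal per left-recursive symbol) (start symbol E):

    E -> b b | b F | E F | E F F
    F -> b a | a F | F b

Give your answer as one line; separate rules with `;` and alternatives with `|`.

E -> b b E' | b F E'; F -> b a F' | a F F'; E' -> F E' | F F E' | ε; F' -> b F' | ε

E, F are directly left-recursive.
For E: α = {F, F F}, β = {b b, b F}. Rewrite as E → β E' and E' → α E' | ε.
For F: α = {b}, β = {b a, a F}. Rewrite as F → β F' and F' → α F' | ε.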